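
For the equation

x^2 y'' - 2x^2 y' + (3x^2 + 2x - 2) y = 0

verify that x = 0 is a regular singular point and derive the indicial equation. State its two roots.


Divide by x^2 to reach normal form y'' + P_1(x) y' + P_2(x) y = 0 with P_1(x) = -2 and P_2(x) = 3 + 2/x - 2/x^2.
x = 0 is a singular point because the y-coefficient 3 + 2/x - 2/x^2 has a pole at x = 0.
It is a regular singular point because x P_1(x) = p(x) = -2x and x^2 P_2(x) = q(x) = 3x^2 + 2x - 2 are polynomials, hence analytic at x = 0.
p(0) = 0,  q(0) = -2.
Indicial equation: r(r-1) + p(0) r + q(0) = 0, i.e. r^2 + (p(0) - 1) r + q(0) = 0, i.e. r^2 - 1 r - 2 = 0.
Discriminant: (-1)^2 - 4(-2) = 9, so r = (1 ± 3)/2.
Solving: r_1 = 2, r_2 = -1.

indicial: r^2 - 1 r - 2 = 0; roots r_1 = 2, r_2 = -1


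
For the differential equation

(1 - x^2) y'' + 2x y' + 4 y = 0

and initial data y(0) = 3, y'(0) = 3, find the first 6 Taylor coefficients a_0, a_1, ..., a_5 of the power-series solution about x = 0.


Ansatz: y(x) = sum_{n>=0} a_n x^n, so y'(x) = sum_{n>=1} n a_n x^(n-1) and y''(x) = sum_{n>=2} n(n-1) a_n x^(n-2).
Substitute into P(x) y'' + Q(x) y' + R(x) y = 0 with P(x) = 1 - x^2, Q(x) = 2x, R(x) = 4, and match powers of x.
Initial conditions: a_0 = 3, a_1 = 3.
Setting the coefficient of each power of x to zero and solving order by order (substituting the coefficients already found):
  x^0: 2 a_2 + 4 a_0 = 0  ->  2 a_2 = -4 a_0 = -12  ->  a_2 = -6
  x^1: 6 a_3 + 6 a_1 = 0  ->  6 a_3 = -6 a_1 = -18  ->  a_3 = -3
  x^2: 12 a_4 + 6 a_2 = 0  ->  12 a_4 = -6 a_2 = 36  ->  a_4 = 3
  x^3: 20 a_5 + 4 a_3 = 0  ->  20 a_5 = -4 a_3 = 12  ->  a_5 = 3/5
Truncated series: y(x) = 3 + 3 x - 6 x^2 - 3 x^3 + 3 x^4 + (3/5) x^5 + O(x^6).

a_0 = 3; a_1 = 3; a_2 = -6; a_3 = -3; a_4 = 3; a_5 = 3/5


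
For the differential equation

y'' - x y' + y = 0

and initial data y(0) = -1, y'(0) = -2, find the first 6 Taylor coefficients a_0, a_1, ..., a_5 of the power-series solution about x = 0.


Ansatz: y(x) = sum_{n>=0} a_n x^n, so y'(x) = sum_{n>=1} n a_n x^(n-1) and y''(x) = sum_{n>=2} n(n-1) a_n x^(n-2).
Substitute into P(x) y'' + Q(x) y' + R(x) y = 0 with P(x) = 1, Q(x) = -x, R(x) = 1, and match powers of x.
Initial conditions: a_0 = -1, a_1 = -2.
Setting the coefficient of each power of x to zero and solving order by order (substituting the coefficients already found):
  x^0: 2 a_2 + a_0 = 0  ->  2 a_2 = -a_0 = 1  ->  a_2 = 1/2
  x^1: 6 a_3 = 0  ->  a_3 = 0
  x^2: 12 a_4 - a_2 = 0  ->  12 a_4 = a_2 = 1/2  ->  a_4 = 1/24
  x^3: 20 a_5 - 2 a_3 = 0  ->  20 a_5 = 2 a_3 = 0  ->  a_5 = 0
Truncated series: y(x) = -1 - 2 x + (1/2) x^2 + (1/24) x^4 + O(x^6).

a_0 = -1; a_1 = -2; a_2 = 1/2; a_3 = 0; a_4 = 1/24; a_5 = 0


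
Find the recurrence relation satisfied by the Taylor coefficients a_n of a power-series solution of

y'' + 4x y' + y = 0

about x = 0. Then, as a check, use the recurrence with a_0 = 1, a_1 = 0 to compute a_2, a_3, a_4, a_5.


Substitute y = sum_n a_n x^n.
y''(x) has coefficient (n+2)(n+1) a_{n+2} at x^n;
4 x y'(x) has coefficient 4 n a_n at x^n (shift);
y(x) has coefficient 1 a_n at x^n.
Matching x^n: (n+2)(n+1) a_{n+2} + (4n + 1) a_n = 0.
Thus a_{n+2} = (-4n - 1) / ((n+1)(n+2)) * a_n.

Check with a_0 = 1, a_1 = 0 (apply the recurrence for n = 0, 1, 2, 3): a_0 = 1, a_1 = 0, a_2 = -1/2, a_3 = 0, a_4 = 3/8, a_5 = 0.

a_(n+2) = (-4n - 1) / ((n+1)(n+2)) * a_n; check: a_0 = 1, a_1 = 0, a_2 = -1/2, a_3 = 0, a_4 = 3/8, a_5 = 0


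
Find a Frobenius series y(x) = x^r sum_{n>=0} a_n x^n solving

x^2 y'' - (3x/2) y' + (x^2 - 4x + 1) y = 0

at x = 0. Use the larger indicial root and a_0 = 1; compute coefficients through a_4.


Write in Frobenius form y'' + (p(x)/x) y' + (q(x)/x^2) y = 0:
  p(x) = -3/2,  q(x) = x^2 - 4x + 1.
Indicial equation: r(r-1) + (-3/2) r + (1) = 0 -> roots r_1 = 2, r_2 = 1/2.
Take r = r_1 = 2. Let y(x) = x^r sum_{n>=0} a_n x^n with a_0 = 1.
Substitute y = x^r sum a_n x^n and match x^{r+n}. The recurrence is
  D(n) a_n - 4 a_{n-1} + 1 a_{n-2} = 0,  where D(n) = (r+n)(r+n-1) + (-3/2)(r+n) + (1).
  a_n = [4 a_{n-1} - 1 a_{n-2}] / D(n).
Since the indicial polynomial factors as (r - r_1)(r - r_2), D(n) = (r_1 + n - r_1)(r_1 + n - r_2) = n(n + 3/2).
Evaluating step by step (a_0 = 1):
  n = 1: D(1) = 1(1 + 3/2) = 5/2; numerator = 4(1) = 4; a_1 = (4)/(5/2) = 8/5
  n = 2: D(2) = 2(2 + 3/2) = 7; numerator = 4(8/5) - 1(1) = 27/5; a_2 = (27/5)/(7) = 27/35
  n = 3: D(3) = 3(3 + 3/2) = 27/2; numerator = 4(27/35) - 1(8/5) = 52/35; a_3 = (52/35)/(27/2) = 104/945
  n = 4: D(4) = 4(4 + 3/2) = 22; numerator = 4(104/945) - 1(27/35) = -313/945; a_4 = (-313/945)/(22) = -313/20790

r = 2; a_0 = 1; a_1 = 8/5; a_2 = 27/35; a_3 = 104/945; a_4 = -313/20790


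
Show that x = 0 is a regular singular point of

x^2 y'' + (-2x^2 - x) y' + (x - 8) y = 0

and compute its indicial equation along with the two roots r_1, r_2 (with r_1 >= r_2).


Divide by x^2 to reach normal form y'' + P_1(x) y' + P_2(x) y = 0 with P_1(x) = -2 - 1/x and P_2(x) = 1/x - 8/x^2.
x = 0 is a singular point because the y'-coefficient -2 - 1/x has a pole at x = 0 and the y-coefficient 1/x - 8/x^2 has a pole at x = 0.
It is a regular singular point because x P_1(x) = p(x) = -2x - 1 and x^2 P_2(x) = q(x) = x - 8 are polynomials, hence analytic at x = 0.
p(0) = -1,  q(0) = -8.
Indicial equation: r(r-1) + p(0) r + q(0) = 0, i.e. r^2 + (p(0) - 1) r + q(0) = 0, i.e. r^2 - 2 r - 8 = 0.
Discriminant: (-2)^2 - 4(-8) = 36, so r = (2 ± 6)/2.
Solving: r_1 = 4, r_2 = -2.

indicial: r^2 - 2 r - 8 = 0; roots r_1 = 4, r_2 = -2


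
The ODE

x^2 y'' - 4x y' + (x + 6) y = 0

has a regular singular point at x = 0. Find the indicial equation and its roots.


Divide by x^2 to reach normal form y'' + P_1(x) y' + P_2(x) y = 0 with P_1(x) = -4/x and P_2(x) = 1/x + 6/x^2.
x = 0 is a singular point because the y'-coefficient -4/x has a pole at x = 0 and the y-coefficient 1/x + 6/x^2 has a pole at x = 0.
It is a regular singular point because x P_1(x) = p(x) = -4 and x^2 P_2(x) = q(x) = x + 6 are polynomials, hence analytic at x = 0.
p(0) = -4,  q(0) = 6.
Indicial equation: r(r-1) + p(0) r + q(0) = 0, i.e. r^2 + (p(0) - 1) r + q(0) = 0, i.e. r^2 - 5 r + 6 = 0.
Discriminant: (-5)^2 - 4(6) = 1, so r = (5 ± 1)/2.
Solving: r_1 = 3, r_2 = 2.

indicial: r^2 - 5 r + 6 = 0; roots r_1 = 3, r_2 = 2


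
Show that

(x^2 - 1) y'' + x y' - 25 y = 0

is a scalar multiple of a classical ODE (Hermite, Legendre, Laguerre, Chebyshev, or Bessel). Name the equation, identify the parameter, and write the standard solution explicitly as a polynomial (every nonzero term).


All three coefficients share the factor -1; dividing through by -1 gives  (1 - x^2) y'' - x y' + 25 y = 0.
This matches the Chebyshev equation (1 - x^2) y'' - x y' + n^2 y = 0 (note the -x y' term, not -2x y') with n^2 = 25, so n = 5; the polynomial solution is T_5(x).
With y = sum_k a_k x^k, matching x^k gives (k+2)(k+1) a_{k+2} = (k^2 - n^2) a_k = (k - 5)(k + 5) a_k. The right side vanishes at k = 5, so the series with the parity of 5 terminates at degree 5.
Standard normalization: leading coefficient of T_n is 2^(n-1), so a_5 = 2^4 = 16. Work downward with a_k = (k+1)(k+2) a_{k+2} / ((k - 5)(k + 5)):
  a_3 = (4)(5)(16) / ((3 - 5)(3 + 5)) = 320/(-16) = -20
  a_1 = (2)(3)(-20) / ((1 - 5)(1 + 5)) = -120/(-24) = 5
Hence T_5(x) = 16 x^5 - 20 x^3 + 5 x.

T_5(x); series = 16 x^5 - 20 x^3 + 5 x


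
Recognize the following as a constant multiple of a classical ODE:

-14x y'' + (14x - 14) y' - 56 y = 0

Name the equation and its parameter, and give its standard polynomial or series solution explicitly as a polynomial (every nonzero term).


All three coefficients share the factor -14; dividing through by -14 gives  x y'' + (1 - x) y' + 4 y = 0.
This matches the Laguerre equation x y'' + (1 - x) y' + n y = 0 with n = 4; the polynomial solution is L_4(x).
With y = sum_k a_k x^k, matching x^k gives (k+1)k a_{k+1} + (k+1) a_{k+1} - k a_k + n a_k = 0, i.e. (k+1)^2 a_{k+1} = (k - n) a_k = (k - 4) a_k. The right side vanishes at k = 4, so the series terminates at degree 4.
Standard normalization L_n(0) = 1 gives a_0 = 1. Work upward with a_{k+1} = (k - 4) a_k / (k+1)^2:
  a_1 = (0 - 4)(1) / 1^2 = -4/1 = -4
  a_2 = (1 - 4)(-4) / 2^2 = 12/4 = 3
  a_3 = (2 - 4)(3) / 3^2 = -6/9 = -2/3
  a_4 = (3 - 4)(-2/3) / 4^2 = (2/3)/16 = 1/24
Hence L_4(x) = x^4/24 - 2 x^3/3 + 3 x^2 - 4 x + 1.

L_4(x); series = x^4/24 - 2 x^3/3 + 3 x^2 - 4 x + 1


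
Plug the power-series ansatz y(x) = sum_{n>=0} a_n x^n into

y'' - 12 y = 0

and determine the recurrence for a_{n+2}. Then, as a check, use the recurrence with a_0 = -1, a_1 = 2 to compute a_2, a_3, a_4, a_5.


Substitute y = sum_n a_n x^n into y'' + (const) y = 0.
y''(x) = sum_{n>=0} (n+2)(n+1) a_{n+2} x^n.
The ODE becomes sum_n [(n+2)(n+1) a_{n+2} - 12 a_n] x^n = 0.
Setting each coefficient to zero gives the recurrence:
  (n+2)(n+1) a_{n+2} - 12 a_n = 0,
  a_{n+2} = 12 / ((n+1)(n+2)) a_n.

Check with a_0 = -1, a_1 = 2 (apply the recurrence for n = 0, 1, 2, 3): a_0 = -1, a_1 = 2, a_2 = -6, a_3 = 4, a_4 = -6, a_5 = 12/5.

a_{n+2} = 12/((n+1)(n+2)) * a_n; check: a_0 = -1, a_1 = 2, a_2 = -6, a_3 = 4, a_4 = -6, a_5 = 12/5


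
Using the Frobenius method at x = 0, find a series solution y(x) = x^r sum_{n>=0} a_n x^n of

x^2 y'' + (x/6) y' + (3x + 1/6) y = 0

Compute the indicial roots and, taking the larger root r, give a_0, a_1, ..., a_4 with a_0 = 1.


Write in Frobenius form y'' + (p(x)/x) y' + (q(x)/x^2) y = 0:
  p(x) = 1/6,  q(x) = 3x + 1/6.
Indicial equation: r(r-1) + (1/6) r + (1/6) = 0 -> roots r_1 = 1/2, r_2 = 1/3.
Take r = r_1 = 1/2. Let y(x) = x^r sum_{n>=0} a_n x^n with a_0 = 1.
Substitute y = x^r sum a_n x^n and match x^{r+n}. The recurrence is
  D(n) a_n + 3 a_{n-1} = 0,  where D(n) = (r+n)(r+n-1) + (1/6)(r+n) + (1/6).
  a_n = -3 / D(n) * a_{n-1}.
Since the indicial polynomial factors as (r - r_1)(r - r_2), D(n) = (r_1 + n - r_1)(r_1 + n - r_2) = n(n + 1/6).
Evaluating step by step (a_0 = 1):
  n = 1: D(1) = 1(1 + 1/6) = 7/6; numerator = -3(1) = -3; a_1 = (-3)/(7/6) = -18/7
  n = 2: D(2) = 2(2 + 1/6) = 13/3; numerator = -3(-18/7) = 54/7; a_2 = (54/7)/(13/3) = 162/91
  n = 3: D(3) = 3(3 + 1/6) = 19/2; numerator = -3(162/91) = -486/91; a_3 = (-486/91)/(19/2) = -972/1729
  n = 4: D(4) = 4(4 + 1/6) = 50/3; numerator = -3(-972/1729) = 2916/1729; a_4 = (2916/1729)/(50/3) = 4374/43225

r = 1/2; a_0 = 1; a_1 = -18/7; a_2 = 162/91; a_3 = -972/1729; a_4 = 4374/43225


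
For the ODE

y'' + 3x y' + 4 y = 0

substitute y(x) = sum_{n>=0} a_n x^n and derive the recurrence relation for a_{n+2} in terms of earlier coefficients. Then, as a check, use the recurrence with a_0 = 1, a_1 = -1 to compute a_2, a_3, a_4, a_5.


Substitute y = sum_n a_n x^n.
y''(x) has coefficient (n+2)(n+1) a_{n+2} at x^n;
3 x y'(x) has coefficient 3 n a_n at x^n (shift);
4 y(x) has coefficient 4 a_n at x^n.
Matching x^n: (n+2)(n+1) a_{n+2} + (3n + 4) a_n = 0.
Thus a_{n+2} = (-3n - 4) / ((n+1)(n+2)) * a_n.

Check with a_0 = 1, a_1 = -1 (apply the recurrence for n = 0, 1, 2, 3): a_0 = 1, a_1 = -1, a_2 = -2, a_3 = 7/6, a_4 = 5/3, a_5 = -91/120.

a_(n+2) = (-3n - 4) / ((n+1)(n+2)) * a_n; check: a_0 = 1, a_1 = -1, a_2 = -2, a_3 = 7/6, a_4 = 5/3, a_5 = -91/120


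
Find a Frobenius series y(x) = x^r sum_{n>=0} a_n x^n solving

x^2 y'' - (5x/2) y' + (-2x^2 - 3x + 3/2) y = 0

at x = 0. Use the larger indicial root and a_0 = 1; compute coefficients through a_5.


Write in Frobenius form y'' + (p(x)/x) y' + (q(x)/x^2) y = 0:
  p(x) = -5/2,  q(x) = -2x^2 - 3x + 3/2.
Indicial equation: r(r-1) + (-5/2) r + (3/2) = 0 -> roots r_1 = 3, r_2 = 1/2.
Take r = r_1 = 3. Let y(x) = x^r sum_{n>=0} a_n x^n with a_0 = 1.
Substitute y = x^r sum a_n x^n and match x^{r+n}. The recurrence is
  D(n) a_n - 3 a_{n-1} - 2 a_{n-2} = 0,  where D(n) = (r+n)(r+n-1) + (-5/2)(r+n) + (3/2).
  a_n = [3 a_{n-1} + 2 a_{n-2}] / D(n).
Since the indicial polynomial factors as (r - r_1)(r - r_2), D(n) = (r_1 + n - r_1)(r_1 + n - r_2) = n(n + 5/2).
Evaluating step by step (a_0 = 1):
  n = 1: D(1) = 1(1 + 5/2) = 7/2; numerator = 3(1) = 3; a_1 = (3)/(7/2) = 6/7
  n = 2: D(2) = 2(2 + 5/2) = 9; numerator = 3(6/7) + 2(1) = 32/7; a_2 = (32/7)/(9) = 32/63
  n = 3: D(3) = 3(3 + 5/2) = 33/2; numerator = 3(32/63) + 2(6/7) = 68/21; a_3 = (68/21)/(33/2) = 136/693
  n = 4: D(4) = 4(4 + 5/2) = 26; numerator = 3(136/693) + 2(32/63) = 1112/693; a_4 = (1112/693)/(26) = 556/9009
  n = 5: D(5) = 5(5 + 5/2) = 75/2; numerator = 3(556/9009) + 2(136/693) = 5204/9009; a_5 = (5204/9009)/(75/2) = 10408/675675

r = 3; a_0 = 1; a_1 = 6/7; a_2 = 32/63; a_3 = 136/693; a_4 = 556/9009; a_5 = 10408/675675


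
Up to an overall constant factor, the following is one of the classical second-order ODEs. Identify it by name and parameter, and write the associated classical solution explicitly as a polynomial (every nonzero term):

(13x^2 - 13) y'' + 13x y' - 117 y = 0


All three coefficients share the factor -13; dividing through by -13 gives  (1 - x^2) y'' - x y' + 9 y = 0.
This matches the Chebyshev equation (1 - x^2) y'' - x y' + n^2 y = 0 (note the -x y' term, not -2x y') with n^2 = 9, so n = 3; the polynomial solution is T_3(x).
With y = sum_k a_k x^k, matching x^k gives (k+2)(k+1) a_{k+2} = (k^2 - n^2) a_k = (k - 3)(k + 3) a_k. The right side vanishes at k = 3, so the series with the parity of 3 terminates at degree 3.
Standard normalization: leading coefficient of T_n is 2^(n-1), so a_3 = 2^2 = 4. Work downward with a_k = (k+1)(k+2) a_{k+2} / ((k - 3)(k + 3)):
  a_1 = (2)(3)(4) / ((1 - 3)(1 + 3)) = 24/(-8) = -3
Hence T_3(x) = 4 x^3 - 3 x.

T_3(x); series = 4 x^3 - 3 x


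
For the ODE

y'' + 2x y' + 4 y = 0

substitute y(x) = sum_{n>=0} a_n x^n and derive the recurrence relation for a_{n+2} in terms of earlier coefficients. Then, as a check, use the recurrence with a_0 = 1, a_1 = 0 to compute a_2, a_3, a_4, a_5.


Substitute y = sum_n a_n x^n.
y''(x) has coefficient (n+2)(n+1) a_{n+2} at x^n;
2 x y'(x) has coefficient 2 n a_n at x^n (shift);
4 y(x) has coefficient 4 a_n at x^n.
Matching x^n: (n+2)(n+1) a_{n+2} + (2n + 4) a_n = 0.
Thus a_{n+2} = (-2n - 4) / ((n+1)(n+2)) * a_n.

Check with a_0 = 1, a_1 = 0 (apply the recurrence for n = 0, 1, 2, 3): a_0 = 1, a_1 = 0, a_2 = -2, a_3 = 0, a_4 = 4/3, a_5 = 0.

a_(n+2) = (-2n - 4) / ((n+1)(n+2)) * a_n; check: a_0 = 1, a_1 = 0, a_2 = -2, a_3 = 0, a_4 = 4/3, a_5 = 0


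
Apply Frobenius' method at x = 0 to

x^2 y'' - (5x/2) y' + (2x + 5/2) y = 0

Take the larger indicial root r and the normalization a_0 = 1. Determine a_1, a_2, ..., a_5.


Write in Frobenius form y'' + (p(x)/x) y' + (q(x)/x^2) y = 0:
  p(x) = -5/2,  q(x) = 2x + 5/2.
Indicial equation: r(r-1) + (-5/2) r + (5/2) = 0 -> roots r_1 = 5/2, r_2 = 1.
Take r = r_1 = 5/2. Let y(x) = x^r sum_{n>=0} a_n x^n with a_0 = 1.
Substitute y = x^r sum a_n x^n and match x^{r+n}. The recurrence is
  D(n) a_n + 2 a_{n-1} = 0,  where D(n) = (r+n)(r+n-1) + (-5/2)(r+n) + (5/2).
  a_n = -2 / D(n) * a_{n-1}.
Since the indicial polynomial factors as (r - r_1)(r - r_2), D(n) = (r_1 + n - r_1)(r_1 + n - r_2) = n(n + 3/2).
Evaluating step by step (a_0 = 1):
  n = 1: D(1) = 1(1 + 3/2) = 5/2; numerator = -2(1) = -2; a_1 = (-2)/(5/2) = -4/5
  n = 2: D(2) = 2(2 + 3/2) = 7; numerator = -2(-4/5) = 8/5; a_2 = (8/5)/(7) = 8/35
  n = 3: D(3) = 3(3 + 3/2) = 27/2; numerator = -2(8/35) = -16/35; a_3 = (-16/35)/(27/2) = -32/945
  n = 4: D(4) = 4(4 + 3/2) = 22; numerator = -2(-32/945) = 64/945; a_4 = (64/945)/(22) = 32/10395
  n = 5: D(5) = 5(5 + 3/2) = 65/2; numerator = -2(32/10395) = -64/10395; a_5 = (-64/10395)/(65/2) = -128/675675

r = 5/2; a_0 = 1; a_1 = -4/5; a_2 = 8/35; a_3 = -32/945; a_4 = 32/10395; a_5 = -128/675675


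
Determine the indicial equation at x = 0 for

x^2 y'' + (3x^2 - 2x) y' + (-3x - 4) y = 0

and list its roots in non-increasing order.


Divide by x^2 to reach normal form y'' + P_1(x) y' + P_2(x) y = 0 with P_1(x) = 3 - 2/x and P_2(x) = -3/x - 4/x^2.
x = 0 is a singular point because the y'-coefficient 3 - 2/x has a pole at x = 0 and the y-coefficient -3/x - 4/x^2 has a pole at x = 0.
It is a regular singular point because x P_1(x) = p(x) = 3x - 2 and x^2 P_2(x) = q(x) = -3x - 4 are polynomials, hence analytic at x = 0.
p(0) = -2,  q(0) = -4.
Indicial equation: r(r-1) + p(0) r + q(0) = 0, i.e. r^2 + (p(0) - 1) r + q(0) = 0, i.e. r^2 - 3 r - 4 = 0.
Discriminant: (-3)^2 - 4(-4) = 25, so r = (3 ± 5)/2.
Solving: r_1 = 4, r_2 = -1.

indicial: r^2 - 3 r - 4 = 0; roots r_1 = 4, r_2 = -1


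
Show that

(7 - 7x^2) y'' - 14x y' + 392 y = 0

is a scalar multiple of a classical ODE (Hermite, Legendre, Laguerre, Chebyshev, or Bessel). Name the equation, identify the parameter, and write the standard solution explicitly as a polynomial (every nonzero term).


All three coefficients share the factor 7; dividing through by 7 gives  (1 - x^2) y'' - 2x y' + 56 y = 0.
This matches the Legendre equation (1 - x^2) y'' - 2x y' + n(n+1) y = 0 (note the -2x y' term) with n(n+1) = 56, so n = 7; the polynomial solution is P_7(x).
With y = sum_k a_k x^k, matching x^k gives (k+2)(k+1) a_{k+2} = [k(k+1) - n(n+1)] a_k = (k - 7)(k + 8) a_k. The right side vanishes at k = 7, so the series with the parity of 7 terminates at degree 7.
Standard normalization (P_n(1) = 1): leading coefficient (2n)!/(2^n (n!)^2) = 87178291200/(128*25401600) = 429/16, so a_7 = 429/16. Work downward with a_k = (k+1)(k+2) a_{k+2} / ((k - 7)(k + 8)):
  a_5 = (6)(7)(429/16) / ((5 - 7)(5 + 8)) = (9009/8)/(-26) = -693/16
  a_3 = (4)(5)(-693/16) / ((3 - 7)(3 + 8)) = (-3465/4)/(-44) = 315/16
  a_1 = (2)(3)(315/16) / ((1 - 7)(1 + 8)) = (945/8)/(-54) = -35/16
Hence P_7(x) = 429 x^7/16 - 693 x^5/16 + 315 x^3/16 - 35 x/16.

P_7(x); series = 429 x^7/16 - 693 x^5/16 + 315 x^3/16 - 35 x/16


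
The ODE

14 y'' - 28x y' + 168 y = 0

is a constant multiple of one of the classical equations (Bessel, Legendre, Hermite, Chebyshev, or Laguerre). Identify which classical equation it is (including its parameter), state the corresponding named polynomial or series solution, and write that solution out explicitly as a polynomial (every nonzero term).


All three coefficients share the factor 14; dividing through by 14 gives  y'' - 2x y' + 12 y = 0.
This matches the Hermite equation y'' - 2x y' + 2n y = 0 with 2n = 12, so n = 6; the polynomial solution is H_6(x).
With y = sum_k a_k x^k, matching x^k gives (k+2)(k+1) a_{k+2} = 2(k - n) a_k = 2(k - 6) a_k. The right side vanishes at k = 6, so the series with the parity of 6 terminates at degree 6.
Standard normalization: leading coefficient of H_n is 2^n, so a_6 = 2^6 = 64. Work downward with a_k = (k+1)(k+2) a_{k+2} / (2(k - n)):
  a_4 = (5)(6)(64) / (2(4 - 6)) = 1920/(-4) = -480
  a_2 = (3)(4)(-480) / (2(2 - 6)) = -5760/(-8) = 720
  a_0 = (1)(2)(720) / (2(0 - 6)) = 1440/(-12) = -120
Hence H_6(x) = 64 x^6 - 480 x^4 + 720 x^2 - 120.

H_6(x); series = 64 x^6 - 480 x^4 + 720 x^2 - 120


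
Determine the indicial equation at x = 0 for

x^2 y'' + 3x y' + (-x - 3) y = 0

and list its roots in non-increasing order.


Divide by x^2 to reach normal form y'' + P_1(x) y' + P_2(x) y = 0 with P_1(x) = 3/x and P_2(x) = -1/x - 3/x^2.
x = 0 is a singular point because the y'-coefficient 3/x has a pole at x = 0 and the y-coefficient -1/x - 3/x^2 has a pole at x = 0.
It is a regular singular point because x P_1(x) = p(x) = 3 and x^2 P_2(x) = q(x) = -x - 3 are polynomials, hence analytic at x = 0.
p(0) = 3,  q(0) = -3.
Indicial equation: r(r-1) + p(0) r + q(0) = 0, i.e. r^2 + (p(0) - 1) r + q(0) = 0, i.e. r^2 + 2 r - 3 = 0.
Discriminant: (2)^2 - 4(-3) = 16, so r = (-2 ± 4)/2.
Solving: r_1 = 1, r_2 = -3.

indicial: r^2 + 2 r - 3 = 0; roots r_1 = 1, r_2 = -3


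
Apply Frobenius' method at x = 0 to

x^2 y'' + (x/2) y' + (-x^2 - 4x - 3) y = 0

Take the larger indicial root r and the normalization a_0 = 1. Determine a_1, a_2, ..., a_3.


Write in Frobenius form y'' + (p(x)/x) y' + (q(x)/x^2) y = 0:
  p(x) = 1/2,  q(x) = -x^2 - 4x - 3.
Indicial equation: r(r-1) + (1/2) r + (-3) = 0 -> roots r_1 = 2, r_2 = -3/2.
Take r = r_1 = 2. Let y(x) = x^r sum_{n>=0} a_n x^n with a_0 = 1.
Substitute y = x^r sum a_n x^n and match x^{r+n}. The recurrence is
  D(n) a_n - 4 a_{n-1} - 1 a_{n-2} = 0,  where D(n) = (r+n)(r+n-1) + (1/2)(r+n) + (-3).
  a_n = [4 a_{n-1} + 1 a_{n-2}] / D(n).
Since the indicial polynomial factors as (r - r_1)(r - r_2), D(n) = (r_1 + n - r_1)(r_1 + n - r_2) = n(n + 7/2).
Evaluating step by step (a_0 = 1):
  n = 1: D(1) = 1(1 + 7/2) = 9/2; numerator = 4(1) = 4; a_1 = (4)/(9/2) = 8/9
  n = 2: D(2) = 2(2 + 7/2) = 11; numerator = 4(8/9) + 1(1) = 41/9; a_2 = (41/9)/(11) = 41/99
  n = 3: D(3) = 3(3 + 7/2) = 39/2; numerator = 4(41/99) + 1(8/9) = 28/11; a_3 = (28/11)/(39/2) = 56/429

r = 2; a_0 = 1; a_1 = 8/9; a_2 = 41/99; a_3 = 56/429


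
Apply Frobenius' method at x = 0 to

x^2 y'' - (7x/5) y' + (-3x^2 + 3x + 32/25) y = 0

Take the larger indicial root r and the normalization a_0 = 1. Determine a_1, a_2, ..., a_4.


Write in Frobenius form y'' + (p(x)/x) y' + (q(x)/x^2) y = 0:
  p(x) = -7/5,  q(x) = -3x^2 + 3x + 32/25.
Indicial equation: r(r-1) + (-7/5) r + (32/25) = 0 -> roots r_1 = 8/5, r_2 = 4/5.
Take r = r_1 = 8/5. Let y(x) = x^r sum_{n>=0} a_n x^n with a_0 = 1.
Substitute y = x^r sum a_n x^n and match x^{r+n}. The recurrence is
  D(n) a_n + 3 a_{n-1} - 3 a_{n-2} = 0,  where D(n) = (r+n)(r+n-1) + (-7/5)(r+n) + (32/25).
  a_n = [-3 a_{n-1} + 3 a_{n-2}] / D(n).
Since the indicial polynomial factors as (r - r_1)(r - r_2), D(n) = (r_1 + n - r_1)(r_1 + n - r_2) = n(n + 4/5).
Evaluating step by step (a_0 = 1):
  n = 1: D(1) = 1(1 + 4/5) = 9/5; numerator = -3(1) = -3; a_1 = (-3)/(9/5) = -5/3
  n = 2: D(2) = 2(2 + 4/5) = 28/5; numerator = -3(-5/3) + 3(1) = 8; a_2 = (8)/(28/5) = 10/7
  n = 3: D(3) = 3(3 + 4/5) = 57/5; numerator = -3(10/7) + 3(-5/3) = -65/7; a_3 = (-65/7)/(57/5) = -325/399
  n = 4: D(4) = 4(4 + 4/5) = 96/5; numerator = -3(-325/399) + 3(10/7) = 895/133; a_4 = (895/133)/(96/5) = 4475/12768

r = 8/5; a_0 = 1; a_1 = -5/3; a_2 = 10/7; a_3 = -325/399; a_4 = 4475/12768


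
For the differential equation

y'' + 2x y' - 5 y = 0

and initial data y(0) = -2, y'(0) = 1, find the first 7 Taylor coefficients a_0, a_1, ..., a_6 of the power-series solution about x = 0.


Ansatz: y(x) = sum_{n>=0} a_n x^n, so y'(x) = sum_{n>=1} n a_n x^(n-1) and y''(x) = sum_{n>=2} n(n-1) a_n x^(n-2).
Substitute into P(x) y'' + Q(x) y' + R(x) y = 0 with P(x) = 1, Q(x) = 2x, R(x) = -5, and match powers of x.
Initial conditions: a_0 = -2, a_1 = 1.
Setting the coefficient of each power of x to zero and solving order by order (substituting the coefficients already found):
  x^0: 2 a_2 - 5 a_0 = 0  ->  2 a_2 = 5 a_0 = -10  ->  a_2 = -5
  x^1: 6 a_3 - 3 a_1 = 0  ->  6 a_3 = 3 a_1 = 3  ->  a_3 = 1/2
  x^2: 12 a_4 - a_2 = 0  ->  12 a_4 = a_2 = -5  ->  a_4 = -5/12
  x^3: 20 a_5 + a_3 = 0  ->  20 a_5 = -a_3 = -1/2  ->  a_5 = -1/40
  x^4: 30 a_6 + 3 a_4 = 0  ->  30 a_6 = -3 a_4 = 5/4  ->  a_6 = 1/24
Truncated series: y(x) = -2 + x - 5 x^2 + (1/2) x^3 - (5/12) x^4 - (1/40) x^5 + (1/24) x^6 + O(x^7).

a_0 = -2; a_1 = 1; a_2 = -5; a_3 = 1/2; a_4 = -5/12; a_5 = -1/40; a_6 = 1/24


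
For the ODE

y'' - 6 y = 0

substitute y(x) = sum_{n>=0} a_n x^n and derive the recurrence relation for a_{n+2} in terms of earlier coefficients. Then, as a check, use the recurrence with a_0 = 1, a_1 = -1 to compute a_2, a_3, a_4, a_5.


Substitute y = sum_n a_n x^n into y'' + (const) y = 0.
y''(x) = sum_{n>=0} (n+2)(n+1) a_{n+2} x^n.
The ODE becomes sum_n [(n+2)(n+1) a_{n+2} - 6 a_n] x^n = 0.
Setting each coefficient to zero gives the recurrence:
  (n+2)(n+1) a_{n+2} - 6 a_n = 0,
  a_{n+2} = 6 / ((n+1)(n+2)) a_n.

Check with a_0 = 1, a_1 = -1 (apply the recurrence for n = 0, 1, 2, 3): a_0 = 1, a_1 = -1, a_2 = 3, a_3 = -1, a_4 = 3/2, a_5 = -3/10.

a_{n+2} = 6/((n+1)(n+2)) * a_n; check: a_0 = 1, a_1 = -1, a_2 = 3, a_3 = -1, a_4 = 3/2, a_5 = -3/10


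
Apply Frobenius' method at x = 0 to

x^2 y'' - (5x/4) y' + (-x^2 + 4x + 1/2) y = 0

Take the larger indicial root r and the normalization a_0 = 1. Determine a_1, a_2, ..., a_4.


Write in Frobenius form y'' + (p(x)/x) y' + (q(x)/x^2) y = 0:
  p(x) = -5/4,  q(x) = -x^2 + 4x + 1/2.
Indicial equation: r(r-1) + (-5/4) r + (1/2) = 0 -> roots r_1 = 2, r_2 = 1/4.
Take r = r_1 = 2. Let y(x) = x^r sum_{n>=0} a_n x^n with a_0 = 1.
Substitute y = x^r sum a_n x^n and match x^{r+n}. The recurrence is
  D(n) a_n + 4 a_{n-1} - 1 a_{n-2} = 0,  where D(n) = (r+n)(r+n-1) + (-5/4)(r+n) + (1/2).
  a_n = [-4 a_{n-1} + 1 a_{n-2}] / D(n).
Since the indicial polynomial factors as (r - r_1)(r - r_2), D(n) = (r_1 + n - r_1)(r_1 + n - r_2) = n(n + 7/4).
Evaluating step by step (a_0 = 1):
  n = 1: D(1) = 1(1 + 7/4) = 11/4; numerator = -4(1) = -4; a_1 = (-4)/(11/4) = -16/11
  n = 2: D(2) = 2(2 + 7/4) = 15/2; numerator = -4(-16/11) + 1(1) = 75/11; a_2 = (75/11)/(15/2) = 10/11
  n = 3: D(3) = 3(3 + 7/4) = 57/4; numerator = -4(10/11) + 1(-16/11) = -56/11; a_3 = (-56/11)/(57/4) = -224/627
  n = 4: D(4) = 4(4 + 7/4) = 23; numerator = -4(-224/627) + 1(10/11) = 1466/627; a_4 = (1466/627)/(23) = 1466/14421

r = 2; a_0 = 1; a_1 = -16/11; a_2 = 10/11; a_3 = -224/627; a_4 = 1466/14421


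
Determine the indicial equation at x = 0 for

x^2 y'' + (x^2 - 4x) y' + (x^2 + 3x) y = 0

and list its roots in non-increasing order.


Divide by x^2 to reach normal form y'' + P_1(x) y' + P_2(x) y = 0 with P_1(x) = 1 - 4/x and P_2(x) = 1 + 3/x.
x = 0 is a singular point because the y'-coefficient 1 - 4/x has a pole at x = 0 and the y-coefficient 1 + 3/x has a pole at x = 0.
It is a regular singular point because x P_1(x) = p(x) = x - 4 and x^2 P_2(x) = q(x) = x^2 + 3x are polynomials, hence analytic at x = 0.
p(0) = -4,  q(0) = 0.
Indicial equation: r(r-1) + p(0) r + q(0) = 0, i.e. r^2 + (p(0) - 1) r + q(0) = 0, i.e. r^2 - 5 r = 0.
Discriminant: (-5)^2 - 4(0) = 25, so r = (5 ± 5)/2.
Solving: r_1 = 5, r_2 = 0.

indicial: r^2 - 5 r = 0; roots r_1 = 5, r_2 = 0


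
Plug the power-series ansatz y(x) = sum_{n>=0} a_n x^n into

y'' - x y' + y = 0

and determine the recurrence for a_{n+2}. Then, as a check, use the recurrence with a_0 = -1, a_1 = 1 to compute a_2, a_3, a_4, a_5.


Substitute y = sum_n a_n x^n.
y''(x) has coefficient (n+2)(n+1) a_{n+2} at x^n;
-x y'(x) has coefficient -n a_n at x^n (shift);
y(x) has coefficient 1 a_n at x^n.
Matching x^n: (n+2)(n+1) a_{n+2} + (-n + 1) a_n = 0.
Thus a_{n+2} = (n - 1) / ((n+1)(n+2)) * a_n.

Check with a_0 = -1, a_1 = 1 (apply the recurrence for n = 0, 1, 2, 3): a_0 = -1, a_1 = 1, a_2 = 1/2, a_3 = 0, a_4 = 1/24, a_5 = 0.

a_(n+2) = (n - 1) / ((n+1)(n+2)) * a_n; check: a_0 = -1, a_1 = 1, a_2 = 1/2, a_3 = 0, a_4 = 1/24, a_5 = 0


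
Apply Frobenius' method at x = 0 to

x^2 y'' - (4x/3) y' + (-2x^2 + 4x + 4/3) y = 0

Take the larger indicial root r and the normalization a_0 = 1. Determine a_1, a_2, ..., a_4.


Write in Frobenius form y'' + (p(x)/x) y' + (q(x)/x^2) y = 0:
  p(x) = -4/3,  q(x) = -2x^2 + 4x + 4/3.
Indicial equation: r(r-1) + (-4/3) r + (4/3) = 0 -> roots r_1 = 4/3, r_2 = 1.
Take r = r_1 = 4/3. Let y(x) = x^r sum_{n>=0} a_n x^n with a_0 = 1.
Substitute y = x^r sum a_n x^n and match x^{r+n}. The recurrence is
  D(n) a_n + 4 a_{n-1} - 2 a_{n-2} = 0,  where D(n) = (r+n)(r+n-1) + (-4/3)(r+n) + (4/3).
  a_n = [-4 a_{n-1} + 2 a_{n-2}] / D(n).
Since the indicial polynomial factors as (r - r_1)(r - r_2), D(n) = (r_1 + n - r_1)(r_1 + n - r_2) = n(n + 1/3).
Evaluating step by step (a_0 = 1):
  n = 1: D(1) = 1(1 + 1/3) = 4/3; numerator = -4(1) = -4; a_1 = (-4)/(4/3) = -3
  n = 2: D(2) = 2(2 + 1/3) = 14/3; numerator = -4(-3) + 2(1) = 14; a_2 = (14)/(14/3) = 3
  n = 3: D(3) = 3(3 + 1/3) = 10; numerator = -4(3) + 2(-3) = -18; a_3 = (-18)/(10) = -9/5
  n = 4: D(4) = 4(4 + 1/3) = 52/3; numerator = -4(-9/5) + 2(3) = 66/5; a_4 = (66/5)/(52/3) = 99/130

r = 4/3; a_0 = 1; a_1 = -3; a_2 = 3; a_3 = -9/5; a_4 = 99/130


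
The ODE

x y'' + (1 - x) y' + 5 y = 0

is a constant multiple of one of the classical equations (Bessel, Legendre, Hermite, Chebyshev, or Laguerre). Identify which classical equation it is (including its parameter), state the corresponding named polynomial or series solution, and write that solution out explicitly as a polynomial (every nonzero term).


The equation is already in a standard form:  x y'' + (1 - x) y' + 5 y = 0.
This matches the Laguerre equation x y'' + (1 - x) y' + n y = 0 with n = 5; the polynomial solution is L_5(x).
With y = sum_k a_k x^k, matching x^k gives (k+1)k a_{k+1} + (k+1) a_{k+1} - k a_k + n a_k = 0, i.e. (k+1)^2 a_{k+1} = (k - n) a_k = (k - 5) a_k. The right side vanishes at k = 5, so the series terminates at degree 5.
Standard normalization L_n(0) = 1 gives a_0 = 1. Work upward with a_{k+1} = (k - 5) a_k / (k+1)^2:
  a_1 = (0 - 5)(1) / 1^2 = -5/1 = -5
  a_2 = (1 - 5)(-5) / 2^2 = 20/4 = 5
  a_3 = (2 - 5)(5) / 3^2 = -15/9 = -5/3
  a_4 = (3 - 5)(-5/3) / 4^2 = (10/3)/16 = 5/24
  a_5 = (4 - 5)(5/24) / 5^2 = (-5/24)/25 = -1/120
Hence L_5(x) = -x^5/120 + 5 x^4/24 - 5 x^3/3 + 5 x^2 - 5 x + 1.

L_5(x); series = -x^5/120 + 5 x^4/24 - 5 x^3/3 + 5 x^2 - 5 x + 1


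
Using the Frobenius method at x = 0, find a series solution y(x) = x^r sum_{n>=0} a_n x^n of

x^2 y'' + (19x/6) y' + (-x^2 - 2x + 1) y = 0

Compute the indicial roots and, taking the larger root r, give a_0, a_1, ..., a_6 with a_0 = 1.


Write in Frobenius form y'' + (p(x)/x) y' + (q(x)/x^2) y = 0:
  p(x) = 19/6,  q(x) = -x^2 - 2x + 1.
Indicial equation: r(r-1) + (19/6) r + (1) = 0 -> roots r_1 = -2/3, r_2 = -3/2.
Take r = r_1 = -2/3. Let y(x) = x^r sum_{n>=0} a_n x^n with a_0 = 1.
Substitute y = x^r sum a_n x^n and match x^{r+n}. The recurrence is
  D(n) a_n - 2 a_{n-1} - 1 a_{n-2} = 0,  where D(n) = (r+n)(r+n-1) + (19/6)(r+n) + (1).
  a_n = [2 a_{n-1} + 1 a_{n-2}] / D(n).
Since the indicial polynomial factors as (r - r_1)(r - r_2), D(n) = (r_1 + n - r_1)(r_1 + n - r_2) = n(n + 5/6).
Evaluating step by step (a_0 = 1):
  n = 1: D(1) = 1(1 + 5/6) = 11/6; numerator = 2(1) = 2; a_1 = (2)/(11/6) = 12/11
  n = 2: D(2) = 2(2 + 5/6) = 17/3; numerator = 2(12/11) + 1(1) = 35/11; a_2 = (35/11)/(17/3) = 105/187
  n = 3: D(3) = 3(3 + 5/6) = 23/2; numerator = 2(105/187) + 1(12/11) = 414/187; a_3 = (414/187)/(23/2) = 36/187
  n = 4: D(4) = 4(4 + 5/6) = 58/3; numerator = 2(36/187) + 1(105/187) = 177/187; a_4 = (177/187)/(58/3) = 531/10846
  n = 5: D(5) = 5(5 + 5/6) = 175/6; numerator = 2(531/10846) + 1(36/187) = 1575/5423; a_5 = (1575/5423)/(175/6) = 54/5423
  n = 6: D(6) = 6(6 + 5/6) = 41; numerator = 2(54/5423) + 1(531/10846) = 747/10846; a_6 = (747/10846)/(41) = 747/444686

r = -2/3; a_0 = 1; a_1 = 12/11; a_2 = 105/187; a_3 = 36/187; a_4 = 531/10846; a_5 = 54/5423; a_6 = 747/444686


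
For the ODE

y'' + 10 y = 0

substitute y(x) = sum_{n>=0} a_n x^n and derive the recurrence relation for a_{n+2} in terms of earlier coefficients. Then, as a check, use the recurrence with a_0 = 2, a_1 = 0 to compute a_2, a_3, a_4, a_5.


Substitute y = sum_n a_n x^n into y'' + (const) y = 0.
y''(x) = sum_{n>=0} (n+2)(n+1) a_{n+2} x^n.
The ODE becomes sum_n [(n+2)(n+1) a_{n+2} + 10 a_n] x^n = 0.
Setting each coefficient to zero gives the recurrence:
  (n+2)(n+1) a_{n+2} + 10 a_n = 0,
  a_{n+2} = -10 / ((n+1)(n+2)) a_n.

Check with a_0 = 2, a_1 = 0 (apply the recurrence for n = 0, 1, 2, 3): a_0 = 2, a_1 = 0, a_2 = -10, a_3 = 0, a_4 = 25/3, a_5 = 0.

a_{n+2} = -10/((n+1)(n+2)) * a_n; check: a_0 = 2, a_1 = 0, a_2 = -10, a_3 = 0, a_4 = 25/3, a_5 = 0


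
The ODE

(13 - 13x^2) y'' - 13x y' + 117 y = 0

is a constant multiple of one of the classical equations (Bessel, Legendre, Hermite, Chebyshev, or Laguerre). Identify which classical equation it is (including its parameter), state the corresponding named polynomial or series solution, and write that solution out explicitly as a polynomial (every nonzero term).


All three coefficients share the factor 13; dividing through by 13 gives  (1 - x^2) y'' - x y' + 9 y = 0.
This matches the Chebyshev equation (1 - x^2) y'' - x y' + n^2 y = 0 (note the -x y' term, not -2x y') with n^2 = 9, so n = 3; the polynomial solution is T_3(x).
With y = sum_k a_k x^k, matching x^k gives (k+2)(k+1) a_{k+2} = (k^2 - n^2) a_k = (k - 3)(k + 3) a_k. The right side vanishes at k = 3, so the series with the parity of 3 terminates at degree 3.
Standard normalization: leading coefficient of T_n is 2^(n-1), so a_3 = 2^2 = 4. Work downward with a_k = (k+1)(k+2) a_{k+2} / ((k - 3)(k + 3)):
  a_1 = (2)(3)(4) / ((1 - 3)(1 + 3)) = 24/(-8) = -3
Hence T_3(x) = 4 x^3 - 3 x.

T_3(x); series = 4 x^3 - 3 x


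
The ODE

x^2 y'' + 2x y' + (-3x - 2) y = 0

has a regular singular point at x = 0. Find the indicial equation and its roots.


Divide by x^2 to reach normal form y'' + P_1(x) y' + P_2(x) y = 0 with P_1(x) = 2/x and P_2(x) = -3/x - 2/x^2.
x = 0 is a singular point because the y'-coefficient 2/x has a pole at x = 0 and the y-coefficient -3/x - 2/x^2 has a pole at x = 0.
It is a regular singular point because x P_1(x) = p(x) = 2 and x^2 P_2(x) = q(x) = -3x - 2 are polynomials, hence analytic at x = 0.
p(0) = 2,  q(0) = -2.
Indicial equation: r(r-1) + p(0) r + q(0) = 0, i.e. r^2 + (p(0) - 1) r + q(0) = 0, i.e. r^2 + 1 r - 2 = 0.
Discriminant: (1)^2 - 4(-2) = 9, so r = (-1 ± 3)/2.
Solving: r_1 = 1, r_2 = -2.

indicial: r^2 + 1 r - 2 = 0; roots r_1 = 1, r_2 = -2


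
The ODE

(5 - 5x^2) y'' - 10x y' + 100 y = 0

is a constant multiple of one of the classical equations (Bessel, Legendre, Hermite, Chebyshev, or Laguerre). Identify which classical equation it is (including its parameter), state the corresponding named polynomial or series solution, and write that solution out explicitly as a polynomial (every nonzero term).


All three coefficients share the factor 5; dividing through by 5 gives  (1 - x^2) y'' - 2x y' + 20 y = 0.
This matches the Legendre equation (1 - x^2) y'' - 2x y' + n(n+1) y = 0 (note the -2x y' term) with n(n+1) = 20, so n = 4; the polynomial solution is P_4(x).
With y = sum_k a_k x^k, matching x^k gives (k+2)(k+1) a_{k+2} = [k(k+1) - n(n+1)] a_k = (k - 4)(k + 5) a_k. The right side vanishes at k = 4, so the series with the parity of 4 terminates at degree 4.
Standard normalization (P_n(1) = 1): leading coefficient (2n)!/(2^n (n!)^2) = 40320/(16*576) = 35/8, so a_4 = 35/8. Work downward with a_k = (k+1)(k+2) a_{k+2} / ((k - 4)(k + 5)):
  a_2 = (3)(4)(35/8) / ((2 - 4)(2 + 5)) = (105/2)/(-14) = -15/4
  a_0 = (1)(2)(-15/4) / ((0 - 4)(0 + 5)) = (-15/2)/(-20) = 3/8
Hence P_4(x) = 35 x^4/8 - 15 x^2/4 + 3/8.

P_4(x); series = 35 x^4/8 - 15 x^2/4 + 3/8


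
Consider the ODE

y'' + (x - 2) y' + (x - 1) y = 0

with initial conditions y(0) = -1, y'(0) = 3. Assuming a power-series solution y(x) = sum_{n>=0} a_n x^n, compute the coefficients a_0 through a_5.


Ansatz: y(x) = sum_{n>=0} a_n x^n, so y'(x) = sum_{n>=1} n a_n x^(n-1) and y''(x) = sum_{n>=2} n(n-1) a_n x^(n-2).
Substitute into P(x) y'' + Q(x) y' + R(x) y = 0 with P(x) = 1, Q(x) = x - 2, R(x) = x - 1, and match powers of x.
Initial conditions: a_0 = -1, a_1 = 3.
Setting the coefficient of each power of x to zero and solving order by order (substituting the coefficients already found):
  x^0: 2 a_2 - 2 a_1 - a_0 = 0  ->  2 a_2 = 2 a_1 + a_0 = 5  ->  a_2 = 5/2
  x^1: 6 a_3 - 4 a_2 + a_0 = 0  ->  6 a_3 = 4 a_2 - a_0 = 11  ->  a_3 = 11/6
  x^2: 12 a_4 - 6 a_3 + a_2 + a_1 = 0  ->  12 a_4 = 6 a_3 - a_2 - a_1 = 11/2  ->  a_4 = 11/24
  x^3: 20 a_5 - 8 a_4 + 2 a_3 + a_2 = 0  ->  20 a_5 = 8 a_4 - 2 a_3 - a_2 = -5/2  ->  a_5 = -1/8
Truncated series: y(x) = -1 + 3 x + (5/2) x^2 + (11/6) x^3 + (11/24) x^4 - (1/8) x^5 + O(x^6).

a_0 = -1; a_1 = 3; a_2 = 5/2; a_3 = 11/6; a_4 = 11/24; a_5 = -1/8


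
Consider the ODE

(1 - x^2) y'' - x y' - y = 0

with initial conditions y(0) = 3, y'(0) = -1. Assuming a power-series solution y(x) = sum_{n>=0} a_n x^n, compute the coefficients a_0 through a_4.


Ansatz: y(x) = sum_{n>=0} a_n x^n, so y'(x) = sum_{n>=1} n a_n x^(n-1) and y''(x) = sum_{n>=2} n(n-1) a_n x^(n-2).
Substitute into P(x) y'' + Q(x) y' + R(x) y = 0 with P(x) = 1 - x^2, Q(x) = -x, R(x) = -1, and match powers of x.
Initial conditions: a_0 = 3, a_1 = -1.
Setting the coefficient of each power of x to zero and solving order by order (substituting the coefficients already found):
  x^0: 2 a_2 - a_0 = 0  ->  2 a_2 = a_0 = 3  ->  a_2 = 3/2
  x^1: 6 a_3 - 2 a_1 = 0  ->  6 a_3 = 2 a_1 = -2  ->  a_3 = -1/3
  x^2: 12 a_4 - 5 a_2 = 0  ->  12 a_4 = 5 a_2 = 15/2  ->  a_4 = 5/8
Truncated series: y(x) = 3 - x + (3/2) x^2 - (1/3) x^3 + (5/8) x^4 + O(x^5).

a_0 = 3; a_1 = -1; a_2 = 3/2; a_3 = -1/3; a_4 = 5/8


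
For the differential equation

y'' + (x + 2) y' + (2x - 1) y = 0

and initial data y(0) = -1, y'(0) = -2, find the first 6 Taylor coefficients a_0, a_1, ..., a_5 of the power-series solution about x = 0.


Ansatz: y(x) = sum_{n>=0} a_n x^n, so y'(x) = sum_{n>=1} n a_n x^(n-1) and y''(x) = sum_{n>=2} n(n-1) a_n x^(n-2).
Substitute into P(x) y'' + Q(x) y' + R(x) y = 0 with P(x) = 1, Q(x) = x + 2, R(x) = 2x - 1, and match powers of x.
Initial conditions: a_0 = -1, a_1 = -2.
Setting the coefficient of each power of x to zero and solving order by order (substituting the coefficients already found):
  x^0: 2 a_2 + 2 a_1 - a_0 = 0  ->  2 a_2 = -2 a_1 + a_0 = 3  ->  a_2 = 3/2
  x^1: 6 a_3 + 4 a_2 + 2 a_0 = 0  ->  6 a_3 = -4 a_2 - 2 a_0 = -4  ->  a_3 = -2/3
  x^2: 12 a_4 + 6 a_3 + a_2 + 2 a_1 = 0  ->  12 a_4 = -6 a_3 - a_2 - 2 a_1 = 13/2  ->  a_4 = 13/24
  x^3: 20 a_5 + 8 a_4 + 2 a_3 + 2 a_2 = 0  ->  20 a_5 = -8 a_4 - 2 a_3 - 2 a_2 = -6  ->  a_5 = -3/10
Truncated series: y(x) = -1 - 2 x + (3/2) x^2 - (2/3) x^3 + (13/24) x^4 - (3/10) x^5 + O(x^6).

a_0 = -1; a_1 = -2; a_2 = 3/2; a_3 = -2/3; a_4 = 13/24; a_5 = -3/10


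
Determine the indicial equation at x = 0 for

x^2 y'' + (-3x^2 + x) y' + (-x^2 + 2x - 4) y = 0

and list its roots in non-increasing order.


Divide by x^2 to reach normal form y'' + P_1(x) y' + P_2(x) y = 0 with P_1(x) = -3 + 1/x and P_2(x) = -1 + 2/x - 4/x^2.
x = 0 is a singular point because the y'-coefficient -3 + 1/x has a pole at x = 0 and the y-coefficient -1 + 2/x - 4/x^2 has a pole at x = 0.
It is a regular singular point because x P_1(x) = p(x) = 1 - 3x and x^2 P_2(x) = q(x) = -x^2 + 2x - 4 are polynomials, hence analytic at x = 0.
p(0) = 1,  q(0) = -4.
Indicial equation: r(r-1) + p(0) r + q(0) = 0, i.e. r^2 + (p(0) - 1) r + q(0) = 0, i.e. r^2 - 4 = 0.
Discriminant: (0)^2 - 4(-4) = 16, so r = (0 ± 4)/2.
Solving: r_1 = 2, r_2 = -2.

indicial: r^2 - 4 = 0; roots r_1 = 2, r_2 = -2


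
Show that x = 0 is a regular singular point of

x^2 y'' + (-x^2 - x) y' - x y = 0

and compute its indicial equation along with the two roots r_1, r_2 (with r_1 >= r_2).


Divide by x^2 to reach normal form y'' + P_1(x) y' + P_2(x) y = 0 with P_1(x) = -1 - 1/x and P_2(x) = -1/x.
x = 0 is a singular point because the y'-coefficient -1 - 1/x has a pole at x = 0 and the y-coefficient -1/x has a pole at x = 0.
It is a regular singular point because x P_1(x) = p(x) = -x - 1 and x^2 P_2(x) = q(x) = -x are polynomials, hence analytic at x = 0.
p(0) = -1,  q(0) = 0.
Indicial equation: r(r-1) + p(0) r + q(0) = 0, i.e. r^2 + (p(0) - 1) r + q(0) = 0, i.e. r^2 - 2 r = 0.
Discriminant: (-2)^2 - 4(0) = 4, so r = (2 ± 2)/2.
Solving: r_1 = 2, r_2 = 0.

indicial: r^2 - 2 r = 0; roots r_1 = 2, r_2 = 0


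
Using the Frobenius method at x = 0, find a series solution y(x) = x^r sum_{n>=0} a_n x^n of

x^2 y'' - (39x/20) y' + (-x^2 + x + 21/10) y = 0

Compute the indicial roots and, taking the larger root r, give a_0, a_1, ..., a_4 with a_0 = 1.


Write in Frobenius form y'' + (p(x)/x) y' + (q(x)/x^2) y = 0:
  p(x) = -39/20,  q(x) = -x^2 + x + 21/10.
Indicial equation: r(r-1) + (-39/20) r + (21/10) = 0 -> roots r_1 = 7/4, r_2 = 6/5.
Take r = r_1 = 7/4. Let y(x) = x^r sum_{n>=0} a_n x^n with a_0 = 1.
Substitute y = x^r sum a_n x^n and match x^{r+n}. The recurrence is
  D(n) a_n + 1 a_{n-1} - 1 a_{n-2} = 0,  where D(n) = (r+n)(r+n-1) + (-39/20)(r+n) + (21/10).
  a_n = [-1 a_{n-1} + 1 a_{n-2}] / D(n).
Since the indicial polynomial factors as (r - r_1)(r - r_2), D(n) = (r_1 + n - r_1)(r_1 + n - r_2) = n(n + 11/20).
Evaluating step by step (a_0 = 1):
  n = 1: D(1) = 1(1 + 11/20) = 31/20; numerator = -1(1) = -1; a_1 = (-1)/(31/20) = -20/31
  n = 2: D(2) = 2(2 + 11/20) = 51/10; numerator = -1(-20/31) + 1(1) = 51/31; a_2 = (51/31)/(51/10) = 10/31
  n = 3: D(3) = 3(3 + 11/20) = 213/20; numerator = -1(10/31) + 1(-20/31) = -30/31; a_3 = (-30/31)/(213/20) = -200/2201
  n = 4: D(4) = 4(4 + 11/20) = 91/5; numerator = -1(-200/2201) + 1(10/31) = 910/2201; a_4 = (910/2201)/(91/5) = 50/2201

r = 7/4; a_0 = 1; a_1 = -20/31; a_2 = 10/31; a_3 = -200/2201; a_4 = 50/2201
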